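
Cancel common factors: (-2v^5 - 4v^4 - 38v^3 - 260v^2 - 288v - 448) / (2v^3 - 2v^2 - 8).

Euclidean algorithm in ℚ[v]:
  -2v^5 - 4v^4 - 38v^3 - 260v^2 - 288v - 448 = (-v^2 - 3v - 22)(2v^3 - 2v^2 - 8) + (-312v^2 - 312v - 624)
  2v^3 - 2v^2 - 8 = (-(1/156)v + 1/78)(-312v^2 - 312v - 624) + (0)
Last nonzero remainder: -312v^2 - 312v - 624. Dividing through by -312 gives the monic gcd v^2 + v + 2.
Cancel v^2 + v + 2 from numerator and denominator to get the reduced form.

(-v^3 - v^2 - 16v - 112)/(v - 2)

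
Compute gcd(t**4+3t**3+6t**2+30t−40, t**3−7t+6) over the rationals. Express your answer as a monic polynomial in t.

t−1

Apply the Euclidean algorithm:
  t**4+3t**3+6t**2+30t−40 = (t+3)(t**3−7t+6) + (13t**2+45t−58)
  t**3−7t+6 = ((1/13)t−45/169)(13t**2+45t−58) + ((1596/169)t−1596/169)
  13t**2+45t−58 = ((2197/1596)t+4901/798)((1596/169)t−1596/169) + (0)
Last nonzero remainder: (1596/169)t−1596/169. Dividing through by 1596/169 gives the monic gcd t−1.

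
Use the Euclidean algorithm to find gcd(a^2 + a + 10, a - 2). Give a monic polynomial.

Euclidean algorithm in ℚ[a]:
  a^2 + a + 10 = (a + 3)(a - 2) + (16)
  a - 2 = ((1/16)a - 1/8)(16) + (0)
The last nonzero remainder is the constant 16, so the polynomials are coprime and gcd = 1.

1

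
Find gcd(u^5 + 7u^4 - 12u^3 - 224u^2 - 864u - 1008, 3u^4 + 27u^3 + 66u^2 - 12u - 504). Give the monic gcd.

u^3 + 11u^2 + 44u + 84

Euclidean algorithm in ℚ[u]:
  u^5 + 7u^4 - 12u^3 - 224u^2 - 864u - 1008 = ((1/3)u - 2/3)(3u^4 + 27u^3 + 66u^2 - 12u - 504) + (-16u^3 - 176u^2 - 704u - 1344)
  3u^4 + 27u^3 + 66u^2 - 12u - 504 = (-(3/16)u + 3/8)(-16u^3 - 176u^2 - 704u - 1344) + (0)
Last nonzero remainder: -16u^3 - 176u^2 - 704u - 1344. Dividing through by -16 gives the monic gcd u^3 + 11u^2 + 44u + 84.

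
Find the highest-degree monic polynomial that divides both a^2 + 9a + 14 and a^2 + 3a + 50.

Repeated division with remainder:
  a^2 + 9a + 14 = (a^2 + 3a + 50) + (6a - 36)
  a^2 + 3a + 50 = ((1/6)a + 3/2)(6a - 36) + (104)
  6a - 36 = ((3/52)a - 9/26)(104) + (0)
The last nonzero remainder is the constant 104, so the polynomials are coprime and gcd = 1.

1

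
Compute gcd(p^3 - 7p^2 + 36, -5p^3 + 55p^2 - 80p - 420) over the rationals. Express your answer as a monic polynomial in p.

Apply the Euclidean algorithm:
  p^3 - 7p^2 + 36 = (-1/5)(-5p^3 + 55p^2 - 80p - 420) + (4p^2 - 16p - 48)
  -5p^3 + 55p^2 - 80p - 420 = (-(5/4)p + 35/4)(4p^2 - 16p - 48) + (0)
Last nonzero remainder: 4p^2 - 16p - 48. Dividing through by 4 gives the monic gcd p^2 - 4p - 12.

p^2 - 4p - 12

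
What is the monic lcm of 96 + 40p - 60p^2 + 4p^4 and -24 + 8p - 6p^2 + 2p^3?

96 + 40p - 36p^2 + 10p^3 - 11p^4 + p^6

Euclidean algorithm in ℚ[p]:
  4p^4 - 60p^2 + 40p + 96 = (2p + 6)(2p^3 - 6p^2 + 8p - 24) + (-40p^2 + 40p + 240)
  2p^3 - 6p^2 + 8p - 24 = (-(1/20)p + 1/10)(-40p^2 + 40p + 240) + (16p - 48)
  -40p^2 + 40p + 240 = (-(5/2)p - 5)(16p - 48) + (0)
Last nonzero remainder: 16p - 48. Dividing through by 16 gives the monic gcd p - 3.
Then lcm(f, g) = f·g / gcd(f, g); expanding and making the result monic gives the answer.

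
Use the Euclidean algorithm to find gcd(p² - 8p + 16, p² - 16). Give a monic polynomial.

p - 4

By polynomial division,
  p² - 8p + 16 = (p² - 16) + (-8p + 32)
  p² - 16 = (-(1/8)p - 1/2)(-8p + 32) + (0)
Last nonzero remainder: -8p + 32. Dividing through by -8 gives the monic gcd p - 4.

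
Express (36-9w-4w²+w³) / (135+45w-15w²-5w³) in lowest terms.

(4-w)/(15+5w)

By polynomial division,
  w³-4w²-9w+36 = (-1/5)(-5w³-15w²+45w+135) + (-7w²+63)
  -5w³-15w²+45w+135 = ((5/7)w+15/7)(-7w²+63) + (0)
Last nonzero remainder: -7w²+63. Dividing through by -7 gives the monic gcd w²-9.
Cancel w²-9 from numerator and denominator to get the reduced form.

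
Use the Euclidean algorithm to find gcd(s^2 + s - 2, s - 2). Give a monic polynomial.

Euclidean algorithm in ℚ[s]:
  s^2 + s - 2 = (s + 3)(s - 2) + (4)
  s - 2 = ((1/4)s - 1/2)(4) + (0)
The last nonzero remainder is the constant 4, so the polynomials are coprime and gcd = 1.

1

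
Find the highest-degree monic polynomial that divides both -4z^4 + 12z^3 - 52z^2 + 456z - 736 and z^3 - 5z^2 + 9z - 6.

z - 2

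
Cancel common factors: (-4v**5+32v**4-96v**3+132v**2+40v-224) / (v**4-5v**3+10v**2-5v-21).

Euclidean algorithm in ℚ[v]:
  -4v**5+32v**4-96v**3+132v**2+40v-224 = (-4v+12)(v**4-5v**3+10v**2-5v-21) + (4v**3-8v**2+16v+28)
  v**4-5v**3+10v**2-5v-21 = ((1/4)v-3/4)(4v**3-8v**2+16v+28) + (0)
Last nonzero remainder: 4v**3-8v**2+16v+28. Dividing through by 4 gives the monic gcd v**3-2v**2+4v+7.
Cancel v**3-2v**2+4v+7 from numerator and denominator to get the reduced form.

(-4v**2+24v-32)/(v-3)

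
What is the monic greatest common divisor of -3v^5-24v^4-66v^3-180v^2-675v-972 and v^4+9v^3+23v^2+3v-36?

v^3+10v^2+33v+36

Euclidean algorithm in ℚ[v]:
  -3v^5-24v^4-66v^3-180v^2-675v-972 = (-3v+3)(v^4+9v^3+23v^2+3v-36) + (-24v^3-240v^2-792v-864)
  v^4+9v^3+23v^2+3v-36 = (-(1/24)v+1/24)(-24v^3-240v^2-792v-864) + (0)
Last nonzero remainder: -24v^3-240v^2-792v-864. Dividing through by -24 gives the monic gcd v^3+10v^2+33v+36.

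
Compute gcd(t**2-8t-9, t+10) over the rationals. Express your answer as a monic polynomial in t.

1

Repeated division with remainder:
  t**2-8t-9 = (t-18)(t+10) + (171)
  t+10 = ((1/171)t+10/171)(171) + (0)
The last nonzero remainder is the constant 171, so the polynomials are coprime and gcd = 1.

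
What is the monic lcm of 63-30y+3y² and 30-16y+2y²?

Apply the Euclidean algorithm:
  3y²-30y+63 = (3/2)(2y²-16y+30) + (-6y+18)
  2y²-16y+30 = (-(1/3)y+5/3)(-6y+18) + (0)
Last nonzero remainder: -6y+18. Dividing through by -6 gives the monic gcd y-3.
Then lcm(f, g) = f·g / gcd(f, g); expanding and making the result monic gives the answer.

-105+71y-15y²+y³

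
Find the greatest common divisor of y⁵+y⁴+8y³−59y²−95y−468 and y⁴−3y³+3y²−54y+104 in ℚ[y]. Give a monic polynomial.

y³−y²+y−52

Euclidean algorithm in ℚ[y]:
  y⁵+y⁴+8y³−59y²−95y−468 = (y+4)(y⁴−3y³+3y²−54y+104) + (17y³−17y²+17y−884)
  y⁴−3y³+3y²−54y+104 = ((1/17)y−2/17)(17y³−17y²+17y−884) + (0)
Last nonzero remainder: 17y³−17y²+17y−884. Dividing through by 17 gives the monic gcd y³−y²+y−52.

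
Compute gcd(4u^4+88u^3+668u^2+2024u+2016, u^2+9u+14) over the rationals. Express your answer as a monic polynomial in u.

Euclidean algorithm in ℚ[u]:
  4u^4+88u^3+668u^2+2024u+2016 = (4u^2+52u+144)(u^2+9u+14) + (0)
The last nonzero remainder u^2+9u+14 is already monic.

u^2+9u+14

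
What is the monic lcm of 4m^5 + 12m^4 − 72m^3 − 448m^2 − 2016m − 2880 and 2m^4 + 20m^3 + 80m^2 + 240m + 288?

By polynomial division,
  4m^5 + 12m^4 − 72m^3 − 448m^2 − 2016m − 2880 = (2m − 14)(2m^4 + 20m^3 + 80m^2 + 240m + 288) + (48m^3 + 192m^2 + 768m + 1152)
  2m^4 + 20m^3 + 80m^2 + 240m + 288 = ((1/24)m + 1/4)(48m^3 + 192m^2 + 768m + 1152) + (0)
Last nonzero remainder: 48m^3 + 192m^2 + 768m + 1152. Dividing through by 48 gives the monic gcd m^3 + 4m^2 + 16m + 24.
Then lcm(f, g) = f·g / gcd(f, g); expanding and making the result monic gives the answer.

m^6 + 9m^5 − 220m^3 − 1176m^2 − 3744m − 4320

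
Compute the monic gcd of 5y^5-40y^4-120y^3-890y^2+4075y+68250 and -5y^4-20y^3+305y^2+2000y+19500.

y^3-6y^2-y-390

Apply the Euclidean algorithm:
  5y^5-40y^4-120y^3-890y^2+4075y+68250 = (-y+12)(-5y^4-20y^3+305y^2+2000y+19500) + (425y^3-2550y^2-425y-165750)
  -5y^4-20y^3+305y^2+2000y+19500 = (-(1/85)y-2/17)(425y^3-2550y^2-425y-165750) + (0)
Last nonzero remainder: 425y^3-2550y^2-425y-165750. Dividing through by 425 gives the monic gcd y^3-6y^2-y-390.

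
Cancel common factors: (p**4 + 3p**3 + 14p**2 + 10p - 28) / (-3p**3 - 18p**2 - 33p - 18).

(-p**3 - p**2 - 12p + 14)/(3p**2 + 12p + 9)

Apply the Euclidean algorithm:
  p**4 + 3p**3 + 14p**2 + 10p - 28 = (-(1/3)p + 1)(-3p**3 - 18p**2 - 33p - 18) + (21p**2 + 37p - 10)
  -3p**3 - 18p**2 - 33p - 18 = (-(1/7)p - 89/147)(21p**2 + 37p - 10) + (-(1768/147)p - 3536/147)
  21p**2 + 37p - 10 = (-(3087/1768)p + 735/1768)(-(1768/147)p - 3536/147) + (0)
Last nonzero remainder: -(1768/147)p - 3536/147. Dividing through by -1768/147 gives the monic gcd p + 2.
Cancel p + 2 from numerator and denominator to get the reduced form.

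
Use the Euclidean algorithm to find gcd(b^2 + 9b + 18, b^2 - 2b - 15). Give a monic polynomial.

b + 3

Repeated division with remainder:
  b^2 + 9b + 18 = (b^2 - 2b - 15) + (11b + 33)
  b^2 - 2b - 15 = ((1/11)b - 5/11)(11b + 33) + (0)
Last nonzero remainder: 11b + 33. Dividing through by 11 gives the monic gcd b + 3.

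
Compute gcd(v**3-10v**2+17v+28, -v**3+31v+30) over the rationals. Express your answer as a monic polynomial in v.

By polynomial division,
  v**3-10v**2+17v+28 = (-1)(-v**3+31v+30) + (-10v**2+48v+58)
  -v**3+31v+30 = ((1/10)v+12/25)(-10v**2+48v+58) + ((54/25)v+54/25)
  -10v**2+48v+58 = (-(125/27)v+725/27)((54/25)v+54/25) + (0)
Last nonzero remainder: (54/25)v+54/25. Dividing through by 54/25 gives the monic gcd v+1.

v+1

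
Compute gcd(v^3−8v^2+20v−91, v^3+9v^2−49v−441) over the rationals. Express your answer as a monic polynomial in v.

Euclidean algorithm in ℚ[v]:
  v^3−8v^2+20v−91 = (v^3+9v^2−49v−441) + (−17v^2+69v+350)
  v^3+9v^2−49v−441 = (−(1/17)v−222/289)(−17v^2+69v+350) + ((7107/289)v−49749/289)
  −17v^2+69v+350 = (−(4913/7107)v−14450/7107)((7107/289)v−49749/289) + (0)
Last nonzero remainder: (7107/289)v−49749/289. Dividing through by 7107/289 gives the monic gcd v−7.

v−7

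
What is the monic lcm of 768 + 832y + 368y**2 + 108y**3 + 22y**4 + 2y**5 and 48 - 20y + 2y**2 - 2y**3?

-768 - 448y + 48y**2 + 76y**3 + 32y**4 + 9y**5 + y**6

Apply the Euclidean algorithm:
  2y**5 + 22y**4 + 108y**3 + 368y**2 + 832y + 768 = (-y**2 - 12y - 56)(-2y**3 + 2y**2 - 20y + 48) + (288y**2 + 288y + 3456)
  -2y**3 + 2y**2 - 20y + 48 = (-(1/144)y + 1/72)(288y**2 + 288y + 3456) + (0)
Last nonzero remainder: 288y**2 + 288y + 3456. Dividing through by 288 gives the monic gcd y**2 + y + 12.
Then lcm(f, g) = f·g / gcd(f, g); expanding and making the result monic gives the answer.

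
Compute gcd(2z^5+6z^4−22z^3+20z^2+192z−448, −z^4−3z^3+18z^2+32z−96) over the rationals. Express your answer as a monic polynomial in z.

By polynomial division,
  2z^5+6z^4−22z^3+20z^2+192z−448 = (−2z)(−z^4−3z^3+18z^2+32z−96) + (14z^3+84z^2−448)
  −z^4−3z^3+18z^2+32z−96 = (−(1/14)z+3/14)(14z^3+84z^2−448) + (0)
Last nonzero remainder: 14z^3+84z^2−448. Dividing through by 14 gives the monic gcd z^3+6z^2−32.

z^3+6z^2−32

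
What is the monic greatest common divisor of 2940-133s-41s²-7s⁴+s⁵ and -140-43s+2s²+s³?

-28-3s+s²

Repeated division with remainder:
  s⁵-7s⁴-41s²-133s+2940 = (s²-9s+61)(s³+2s²-43s-140) + (-410s²+1230s+11480)
  s³+2s²-43s-140 = (-(1/410)s-1/82)(-410s²+1230s+11480) + (0)
Last nonzero remainder: -410s²+1230s+11480. Dividing through by -410 gives the monic gcd s²-3s-28.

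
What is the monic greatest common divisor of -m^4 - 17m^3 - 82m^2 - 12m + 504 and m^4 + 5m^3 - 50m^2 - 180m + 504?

m^3 + 11m^2 + 16m - 84

By polynomial division,
  -m^4 - 17m^3 - 82m^2 - 12m + 504 = (-1)(m^4 + 5m^3 - 50m^2 - 180m + 504) + (-12m^3 - 132m^2 - 192m + 1008)
  m^4 + 5m^3 - 50m^2 - 180m + 504 = (-(1/12)m + 1/2)(-12m^3 - 132m^2 - 192m + 1008) + (0)
Last nonzero remainder: -12m^3 - 132m^2 - 192m + 1008. Dividing through by -12 gives the monic gcd m^3 + 11m^2 + 16m - 84.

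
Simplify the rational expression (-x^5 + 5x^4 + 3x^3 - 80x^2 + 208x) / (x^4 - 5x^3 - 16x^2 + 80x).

Euclidean algorithm in ℚ[x]:
  -x^5 + 5x^4 + 3x^3 - 80x^2 + 208x = (-x)(x^4 - 5x^3 - 16x^2 + 80x) + (-13x^3 + 208x)
  x^4 - 5x^3 - 16x^2 + 80x = (-(1/13)x + 5/13)(-13x^3 + 208x) + (0)
Last nonzero remainder: -13x^3 + 208x. Dividing through by -13 gives the monic gcd x^3 - 16x.
Cancel x^3 - 16x from numerator and denominator to get the reduced form.

(-x^2 + 5x - 13)/(x - 5)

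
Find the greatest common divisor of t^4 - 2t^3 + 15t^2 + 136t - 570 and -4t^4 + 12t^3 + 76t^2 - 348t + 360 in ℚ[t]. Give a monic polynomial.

Euclidean algorithm in ℚ[t]:
  t^4 - 2t^3 + 15t^2 + 136t - 570 = (-1/4)(-4t^4 + 12t^3 + 76t^2 - 348t + 360) + (t^3 + 34t^2 + 49t - 480)
  -4t^4 + 12t^3 + 76t^2 - 348t + 360 = (-4t + 148)(t^3 + 34t^2 + 49t - 480) + (-4760t^2 - 9520t + 71400)
  t^3 + 34t^2 + 49t - 480 = (-(1/4760)t - 4/595)(-4760t^2 - 9520t + 71400) + (0)
Last nonzero remainder: -4760t^2 - 9520t + 71400. Dividing through by -4760 gives the monic gcd t^2 + 2t - 15.

t^2 + 2t - 15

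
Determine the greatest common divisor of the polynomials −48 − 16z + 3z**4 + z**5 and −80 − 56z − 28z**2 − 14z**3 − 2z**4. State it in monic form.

8 + 4z + 2z**2 + z**3

Apply the Euclidean algorithm:
  z**5 + 3z**4 − 16z − 48 = (−(1/2)z + 2)(−2z**4 − 14z**3 − 28z**2 − 56z − 80) + (14z**3 + 28z**2 + 56z + 112)
  −2z**4 − 14z**3 − 28z**2 − 56z − 80 = (−(1/7)z − 5/7)(14z**3 + 28z**2 + 56z + 112) + (0)
Last nonzero remainder: 14z**3 + 28z**2 + 56z + 112. Dividing through by 14 gives the monic gcd z**3 + 2z**2 + 4z + 8.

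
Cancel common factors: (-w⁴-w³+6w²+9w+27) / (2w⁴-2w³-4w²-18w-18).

Repeated division with remainder:
  -w⁴-w³+6w²+9w+27 = (-1/2)(2w⁴-2w³-4w²-18w-18) + (-2w³+4w²+18)
  2w⁴-2w³-4w²-18w-18 = (-w-1)(-2w³+4w²+18) + (0)
Last nonzero remainder: -2w³+4w²+18. Dividing through by -2 gives the monic gcd w³-2w²-9.
Cancel w³-2w²-9 from numerator and denominator to get the reduced form.

(-w-3)/(2w+2)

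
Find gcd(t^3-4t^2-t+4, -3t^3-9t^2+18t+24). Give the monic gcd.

t+1

Repeated division with remainder:
  t^3-4t^2-t+4 = (-1/3)(-3t^3-9t^2+18t+24) + (-7t^2+5t+12)
  -3t^3-9t^2+18t+24 = ((3/7)t+78/49)(-7t^2+5t+12) + ((240/49)t+240/49)
  -7t^2+5t+12 = (-(343/240)t+49/20)((240/49)t+240/49) + (0)
Last nonzero remainder: (240/49)t+240/49. Dividing through by 240/49 gives the monic gcd t+1.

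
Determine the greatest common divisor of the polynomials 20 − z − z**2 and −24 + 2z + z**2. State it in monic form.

Apply the Euclidean algorithm:
  −z**2 − z + 20 = (−1)(z**2 + 2z − 24) + (z − 4)
  z**2 + 2z − 24 = (z + 6)(z − 4) + (0)
The last nonzero remainder z − 4 is already monic.

−4 + z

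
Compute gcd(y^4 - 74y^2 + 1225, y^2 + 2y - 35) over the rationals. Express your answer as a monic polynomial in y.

y^2 + 2y - 35

Repeated division with remainder:
  y^4 - 74y^2 + 1225 = (y^2 - 2y - 35)(y^2 + 2y - 35) + (0)
The last nonzero remainder y^2 + 2y - 35 is already monic.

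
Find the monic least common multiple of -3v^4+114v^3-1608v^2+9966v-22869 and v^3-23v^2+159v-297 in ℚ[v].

v^5-41v^4+650v^3-4930v^2+17589v-22869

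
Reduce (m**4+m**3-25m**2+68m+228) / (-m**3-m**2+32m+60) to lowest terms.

Apply the Euclidean algorithm:
  m**4+m**3-25m**2+68m+228 = (-m)(-m**3-m**2+32m+60) + (7m**2+128m+228)
  -m**3-m**2+32m+60 = (-(1/7)m+121/49)(7m**2+128m+228) + (-(12324/49)m-24648/49)
  7m**2+128m+228 = (-(343/12324)m-931/2054)(-(12324/49)m-24648/49) + (0)
Last nonzero remainder: -(12324/49)m-24648/49. Dividing through by -12324/49 gives the monic gcd m+2.
Cancel m+2 from numerator and denominator to get the reduced form.

(-m**3+m**2+23m-114)/(m**2-m-30)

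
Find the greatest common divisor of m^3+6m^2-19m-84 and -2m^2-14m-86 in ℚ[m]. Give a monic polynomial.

1

Apply the Euclidean algorithm:
  m^3+6m^2-19m-84 = (-(1/2)m+1/2)(-2m^2-14m-86) + (-55m-41)
  -2m^2-14m-86 = ((2/55)m+688/3025)(-55m-41) + (-231942/3025)
  -55m-41 = ((166375/231942)m+124025/231942)(-231942/3025) + (0)
The last nonzero remainder is the constant -231942/3025, so the polynomials are coprime and gcd = 1.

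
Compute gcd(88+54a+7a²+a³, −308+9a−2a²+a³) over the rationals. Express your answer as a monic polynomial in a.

44+5a+a²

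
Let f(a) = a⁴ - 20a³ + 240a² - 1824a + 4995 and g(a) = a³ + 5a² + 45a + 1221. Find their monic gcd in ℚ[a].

a² - 6a + 111

Repeated division with remainder:
  a⁴ - 20a³ + 240a² - 1824a + 4995 = (a - 25)(a³ + 5a² + 45a + 1221) + (320a² - 1920a + 35520)
  a³ + 5a² + 45a + 1221 = ((1/320)a + 11/320)(320a² - 1920a + 35520) + (0)
Last nonzero remainder: 320a² - 1920a + 35520. Dividing through by 320 gives the monic gcd a² - 6a + 111.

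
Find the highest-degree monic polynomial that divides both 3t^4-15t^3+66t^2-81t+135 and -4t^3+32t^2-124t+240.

Euclidean algorithm in ℚ[t]:
  3t^4-15t^3+66t^2-81t+135 = (-(3/4)t-9/4)(-4t^3+32t^2-124t+240) + (45t^2-180t+675)
  -4t^3+32t^2-124t+240 = (-(4/45)t+16/45)(45t^2-180t+675) + (0)
Last nonzero remainder: 45t^2-180t+675. Dividing through by 45 gives the monic gcd t^2-4t+15.

t^2-4t+15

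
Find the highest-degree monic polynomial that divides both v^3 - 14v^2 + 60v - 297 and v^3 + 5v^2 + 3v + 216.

v^2 - 3v + 27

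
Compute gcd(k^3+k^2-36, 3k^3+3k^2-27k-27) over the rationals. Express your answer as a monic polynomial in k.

k-3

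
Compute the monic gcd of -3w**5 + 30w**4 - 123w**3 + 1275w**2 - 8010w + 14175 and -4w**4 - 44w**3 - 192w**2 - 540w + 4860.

Apply the Euclidean algorithm:
  -3w**5 + 30w**4 - 123w**3 + 1275w**2 - 8010w + 14175 = ((3/4)w - 63/4)(-4w**4 - 44w**3 - 192w**2 - 540w + 4860) + (-672w**3 - 1344w**2 - 20160w + 90720)
  -4w**4 - 44w**3 - 192w**2 - 540w + 4860 = ((1/168)w + 3/56)(-672w**3 - 1344w**2 - 20160w + 90720) + (0)
Last nonzero remainder: -672w**3 - 1344w**2 - 20160w + 90720. Dividing through by -672 gives the monic gcd w**3 + 2w**2 + 30w - 135.

w**3 + 2w**2 + 30w - 135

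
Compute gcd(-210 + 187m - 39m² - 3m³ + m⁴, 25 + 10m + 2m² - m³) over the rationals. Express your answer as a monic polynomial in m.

Euclidean algorithm in ℚ[m]:
  m⁴ - 3m³ - 39m² + 187m - 210 = (-m + 1)(-m³ + 2m² + 10m + 25) + (-31m² + 202m - 235)
  -m³ + 2m² + 10m + 25 = ((1/31)m + 140/961)(-31m² + 202m - 235) + (-(11385/961)m + 56925/961)
  -31m² + 202m - 235 = ((29791/11385)m - 45167/11385)(-(11385/961)m + 56925/961) + (0)
Last nonzero remainder: -(11385/961)m + 56925/961. Dividing through by -11385/961 gives the monic gcd m - 5.

-5 + m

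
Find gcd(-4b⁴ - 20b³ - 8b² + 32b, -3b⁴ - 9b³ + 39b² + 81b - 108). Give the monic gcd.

b² + 3b - 4

Repeated division with remainder:
  -4b⁴ - 20b³ - 8b² + 32b = (4/3)(-3b⁴ - 9b³ + 39b² + 81b - 108) + (-8b³ - 60b² - 76b + 144)
  -3b⁴ - 9b³ + 39b² + 81b - 108 = ((3/8)b - 27/16)(-8b³ - 60b² - 76b + 144) + (-(135/4)b² - (405/4)b + 135)
  -8b³ - 60b² - 76b + 144 = ((32/135)b + 16/15)(-(135/4)b² - (405/4)b + 135) + (0)
Last nonzero remainder: -(135/4)b² - (405/4)b + 135. Dividing through by -135/4 gives the monic gcd b² + 3b - 4.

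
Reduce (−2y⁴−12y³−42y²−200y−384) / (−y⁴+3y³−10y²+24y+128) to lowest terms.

(2y²+14y+24)/(y²−2y−8)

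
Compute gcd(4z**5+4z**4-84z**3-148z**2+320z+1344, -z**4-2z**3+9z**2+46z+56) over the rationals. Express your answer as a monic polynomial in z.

By polynomial division,
  4z**5+4z**4-84z**3-148z**2+320z+1344 = (-4z+4)(-z**4-2z**3+9z**2+46z+56) + (-40z**3+360z+1120)
  -z**4-2z**3+9z**2+46z+56 = ((1/40)z+1/20)(-40z**3+360z+1120) + (0)
Last nonzero remainder: -40z**3+360z+1120. Dividing through by -40 gives the monic gcd z**3-9z-28.

z**3-9z-28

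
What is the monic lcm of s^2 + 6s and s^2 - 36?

s^3 - 36s

Repeated division with remainder:
  s^2 + 6s = (s^2 - 36) + (6s + 36)
  s^2 - 36 = ((1/6)s - 1)(6s + 36) + (0)
Last nonzero remainder: 6s + 36. Dividing through by 6 gives the monic gcd s + 6.
Then lcm(f, g) = f·g / gcd(f, g); expanding and making the result monic gives the answer.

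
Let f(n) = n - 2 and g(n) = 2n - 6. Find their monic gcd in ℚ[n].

1

Repeated division with remainder:
  n - 2 = (1/2)(2n - 6) + (1)
  2n - 6 = (2n - 6)(1) + (0)
The last nonzero remainder is the constant 1, so the polynomials are coprime and gcd = 1.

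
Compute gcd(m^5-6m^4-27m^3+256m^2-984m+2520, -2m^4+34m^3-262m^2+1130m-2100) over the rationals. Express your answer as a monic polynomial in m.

By polynomial division,
  m^5-6m^4-27m^3+256m^2-984m+2520 = (-(1/2)m-11/2)(-2m^4+34m^3-262m^2+1130m-2100) + (29m^3-620m^2+4181m-9030)
  -2m^4+34m^3-262m^2+1130m-2100 = (-(2/29)m-254/841)(29m^3-620m^2+4181m-9030) + (-(135324/841)m^2+(1488564/841)m-4059720/841)
  29m^3-620m^2+4181m-9030 = (-(24389/135324)m+36163/19332)(-(135324/841)m^2+(1488564/841)m-4059720/841) + (0)
Last nonzero remainder: -(135324/841)m^2+(1488564/841)m-4059720/841. Dividing through by -135324/841 gives the monic gcd m^2-11m+30.

m^2-11m+30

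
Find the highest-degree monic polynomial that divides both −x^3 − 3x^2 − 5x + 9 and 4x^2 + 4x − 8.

By polynomial division,
  −x^3 − 3x^2 − 5x + 9 = (−(1/4)x − 1/2)(4x^2 + 4x − 8) + (−5x + 5)
  4x^2 + 4x − 8 = (−(4/5)x − 8/5)(−5x + 5) + (0)
Last nonzero remainder: −5x + 5. Dividing through by −5 gives the monic gcd x − 1.

x − 1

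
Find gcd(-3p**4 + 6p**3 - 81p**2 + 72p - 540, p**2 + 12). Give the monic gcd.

Repeated division with remainder:
  -3p**4 + 6p**3 - 81p**2 + 72p - 540 = (-3p**2 + 6p - 45)(p**2 + 12) + (0)
The last nonzero remainder p**2 + 12 is already monic.

p**2 + 12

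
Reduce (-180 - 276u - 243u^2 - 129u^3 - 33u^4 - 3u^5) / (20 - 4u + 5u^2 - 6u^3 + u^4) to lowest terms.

(-90 - 93u - 30u^2 - 3u^3)/(10 - 7u + u^2)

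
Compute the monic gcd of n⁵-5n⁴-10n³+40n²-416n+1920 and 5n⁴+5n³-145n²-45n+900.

Repeated division with remainder:
  n⁵-5n⁴-10n³+40n²-416n+1920 = ((1/5)n-6/5)(5n⁴+5n³-145n²-45n+900) + (25n³-125n²-650n+3000)
  5n⁴+5n³-145n²-45n+900 = ((1/5)n+6/5)(25n³-125n²-650n+3000) + (135n²+135n-2700)
  25n³-125n²-650n+3000 = ((5/27)n-10/9)(135n²+135n-2700) + (0)
Last nonzero remainder: 135n²+135n-2700. Dividing through by 135 gives the monic gcd n²+n-20.

n²+n-20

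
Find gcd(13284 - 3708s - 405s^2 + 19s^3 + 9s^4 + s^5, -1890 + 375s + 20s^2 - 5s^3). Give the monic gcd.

By polynomial division,
  s^5 + 9s^4 + 19s^3 - 405s^2 - 3708s + 13284 = (-(1/5)s^2 - (13/5)s - 146/5)(-5s^3 + 20s^2 + 375s - 1890) + (776s^2 + 2328s - 41904)
  -5s^3 + 20s^2 + 375s - 1890 = (-(5/776)s + 35/776)(776s^2 + 2328s - 41904) + (0)
Last nonzero remainder: 776s^2 + 2328s - 41904. Dividing through by 776 gives the monic gcd s^2 + 3s - 54.

-54 + 3s + s^2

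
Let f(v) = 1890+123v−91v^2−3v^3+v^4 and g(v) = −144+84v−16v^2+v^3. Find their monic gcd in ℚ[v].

−6+v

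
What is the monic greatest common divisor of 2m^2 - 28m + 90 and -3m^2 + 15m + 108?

By polynomial division,
  2m^2 - 28m + 90 = (-2/3)(-3m^2 + 15m + 108) + (-18m + 162)
  -3m^2 + 15m + 108 = ((1/6)m + 2/3)(-18m + 162) + (0)
Last nonzero remainder: -18m + 162. Dividing through by -18 gives the monic gcd m - 9.

m - 9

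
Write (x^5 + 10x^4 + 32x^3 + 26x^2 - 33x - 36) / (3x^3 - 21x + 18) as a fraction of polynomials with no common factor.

By polynomial division,
  x^5 + 10x^4 + 32x^3 + 26x^2 - 33x - 36 = ((1/3)x^2 + (10/3)x + 13)(3x^3 - 21x + 18) + (90x^2 + 180x - 270)
  3x^3 - 21x + 18 = ((1/30)x - 1/15)(90x^2 + 180x - 270) + (0)
Last nonzero remainder: 90x^2 + 180x - 270. Dividing through by 90 gives the monic gcd x^2 + 2x - 3.
Cancel x^2 + 2x - 3 from numerator and denominator to get the reduced form.

(x^3 + 8x^2 + 19x + 12)/(3x - 6)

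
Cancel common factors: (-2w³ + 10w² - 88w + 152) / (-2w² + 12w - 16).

By polynomial division,
  -2w³ + 10w² - 88w + 152 = (w + 1)(-2w² + 12w - 16) + (-84w + 168)
  -2w² + 12w - 16 = ((1/42)w - 2/21)(-84w + 168) + (0)
Last nonzero remainder: -84w + 168. Dividing through by -84 gives the monic gcd w - 2.
Cancel w - 2 from numerator and denominator to get the reduced form.

(w² - 3w + 38)/(w - 4)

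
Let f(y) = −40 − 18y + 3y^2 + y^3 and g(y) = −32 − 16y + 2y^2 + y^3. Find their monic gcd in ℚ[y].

−8 − 2y + y^2

Apply the Euclidean algorithm:
  y^3 + 3y^2 − 18y − 40 = (y^3 + 2y^2 − 16y − 32) + (y^2 − 2y − 8)
  y^3 + 2y^2 − 16y − 32 = (y + 4)(y^2 − 2y − 8) + (0)
The last nonzero remainder y^2 − 2y − 8 is already monic.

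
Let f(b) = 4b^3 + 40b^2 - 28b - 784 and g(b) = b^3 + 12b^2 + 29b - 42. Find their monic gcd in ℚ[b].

Apply the Euclidean algorithm:
  4b^3 + 40b^2 - 28b - 784 = (4)(b^3 + 12b^2 + 29b - 42) + (-8b^2 - 144b - 616)
  b^3 + 12b^2 + 29b - 42 = (-(1/8)b + 3/4)(-8b^2 - 144b - 616) + (60b + 420)
  -8b^2 - 144b - 616 = (-(2/15)b - 22/15)(60b + 420) + (0)
Last nonzero remainder: 60b + 420. Dividing through by 60 gives the monic gcd b + 7.

b + 7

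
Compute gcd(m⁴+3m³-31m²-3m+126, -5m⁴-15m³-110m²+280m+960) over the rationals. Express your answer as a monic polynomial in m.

m²-m-6

Apply the Euclidean algorithm:
  m⁴+3m³-31m²-3m+126 = (-1/5)(-5m⁴-15m³-110m²+280m+960) + (-53m²+53m+318)
  -5m⁴-15m³-110m²+280m+960 = ((5/53)m²+(20/53)m+160/53)(-53m²+53m+318) + (0)
Last nonzero remainder: -53m²+53m+318. Dividing through by -53 gives the monic gcd m²-m-6.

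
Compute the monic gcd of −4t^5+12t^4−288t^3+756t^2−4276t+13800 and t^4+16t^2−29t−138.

t^3−2t^2+20t−69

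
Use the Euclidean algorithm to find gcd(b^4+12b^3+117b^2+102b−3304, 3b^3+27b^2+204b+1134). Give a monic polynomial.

b+7

Apply the Euclidean algorithm:
  b^4+12b^3+117b^2+102b−3304 = ((1/3)b+1)(3b^3+27b^2+204b+1134) + (22b^2−480b−4438)
  3b^3+27b^2+204b+1134 = ((3/22)b+1017/242)(22b^2−480b−4438) + ((341991/121)b+2393937/121)
  22b^2−480b−4438 = ((2662/341991)b−76714/341991)((341991/121)b+2393937/121) + (0)
Last nonzero remainder: (341991/121)b+2393937/121. Dividing through by 341991/121 gives the monic gcd b+7.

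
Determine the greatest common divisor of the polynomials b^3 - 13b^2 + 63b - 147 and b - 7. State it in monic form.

Repeated division with remainder:
  b^3 - 13b^2 + 63b - 147 = (b^2 - 6b + 21)(b - 7) + (0)
The last nonzero remainder b - 7 is already monic.

b - 7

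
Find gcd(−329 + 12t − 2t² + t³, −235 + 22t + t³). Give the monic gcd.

47 + 5t + t²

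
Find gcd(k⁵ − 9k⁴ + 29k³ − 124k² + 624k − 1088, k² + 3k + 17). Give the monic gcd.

k² + 3k + 17

By polynomial division,
  k⁵ − 9k⁴ + 29k³ − 124k² + 624k − 1088 = (k³ − 12k² + 48k − 64)(k² + 3k + 17) + (0)
The last nonzero remainder k² + 3k + 17 is already monic.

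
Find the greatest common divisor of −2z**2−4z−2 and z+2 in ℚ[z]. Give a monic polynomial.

1

By polynomial division,
  −2z**2−4z−2 = (−2z)(z+2) + (−2)
  z+2 = (−(1/2)z−1)(−2) + (0)
The last nonzero remainder is the constant −2, so the polynomials are coprime and gcd = 1.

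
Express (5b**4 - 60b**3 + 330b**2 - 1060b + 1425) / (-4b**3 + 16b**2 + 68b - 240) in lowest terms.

Apply the Euclidean algorithm:
  5b**4 - 60b**3 + 330b**2 - 1060b + 1425 = (-(5/4)b + 10)(-4b**3 + 16b**2 + 68b - 240) + (255b**2 - 2040b + 3825)
  -4b**3 + 16b**2 + 68b - 240 = (-(4/255)b - 16/255)(255b**2 - 2040b + 3825) + (0)
Last nonzero remainder: 255b**2 - 2040b + 3825. Dividing through by 255 gives the monic gcd b**2 - 8b + 15.
Cancel b**2 - 8b + 15 from numerator and denominator to get the reduced form.

(-5b**2 + 20b - 95)/(4b + 16)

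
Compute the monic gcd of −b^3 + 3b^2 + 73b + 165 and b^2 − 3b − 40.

Apply the Euclidean algorithm:
  −b^3 + 3b^2 + 73b + 165 = (−b)(b^2 − 3b − 40) + (33b + 165)
  b^2 − 3b − 40 = ((1/33)b − 8/33)(33b + 165) + (0)
Last nonzero remainder: 33b + 165. Dividing through by 33 gives the monic gcd b + 5.

b + 5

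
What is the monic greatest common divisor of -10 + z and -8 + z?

1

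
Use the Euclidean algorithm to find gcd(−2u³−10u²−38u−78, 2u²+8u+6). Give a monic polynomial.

Apply the Euclidean algorithm:
  −2u³−10u²−38u−78 = (−u−1)(2u²+8u+6) + (−24u−72)
  2u²+8u+6 = (−(1/12)u−1/12)(−24u−72) + (0)
Last nonzero remainder: −24u−72. Dividing through by −24 gives the monic gcd u+3.

u+3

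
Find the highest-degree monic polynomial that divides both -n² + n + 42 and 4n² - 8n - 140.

By polynomial division,
  -n² + n + 42 = (-1/4)(4n² - 8n - 140) + (-n + 7)
  4n² - 8n - 140 = (-4n - 20)(-n + 7) + (0)
Last nonzero remainder: -n + 7. Dividing through by -1 gives the monic gcd n - 7.

n - 7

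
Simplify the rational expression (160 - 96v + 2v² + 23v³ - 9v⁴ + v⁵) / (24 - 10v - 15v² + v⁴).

(-20 + 17v - 7v² + v³)/(-3 + 2v + v²)

Repeated division with remainder:
  v⁵ - 9v⁴ + 23v³ + 2v² - 96v + 160 = (v - 9)(v⁴ - 15v² - 10v + 24) + (38v³ - 123v² - 210v + 376)
  v⁴ - 15v² - 10v + 24 = ((1/38)v + 123/1444)(38v³ - 123v² - 210v + 376) + ((1449/1444)v² - (1449/722)v - 2898/361)
  38v³ - 123v² - 210v + 376 = ((54872/1449)v - 67868/1449)((1449/1444)v² - (1449/722)v - 2898/361) + (0)
Last nonzero remainder: (1449/1444)v² - (1449/722)v - 2898/361. Dividing through by 1449/1444 gives the monic gcd v² - 2v - 8.
Cancel v² - 2v - 8 from numerator and denominator to get the reduced form.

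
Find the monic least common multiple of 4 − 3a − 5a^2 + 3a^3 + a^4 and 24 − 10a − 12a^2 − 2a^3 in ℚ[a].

Repeated division with remainder:
  a^4 + 3a^3 − 5a^2 − 3a + 4 = (−(1/2)a + 3/2)(−2a^3 − 12a^2 − 10a + 24) + (8a^2 + 24a − 32)
  −2a^3 − 12a^2 − 10a + 24 = (−(1/4)a − 3/4)(8a^2 + 24a − 32) + (0)
Last nonzero remainder: 8a^2 + 24a − 32. Dividing through by 8 gives the monic gcd a^2 + 3a − 4.
Then lcm(f, g) = f·g / gcd(f, g); expanding and making the result monic gives the answer.

12 − 5a − 18a^2 + 4a^3 + 6a^4 + a^5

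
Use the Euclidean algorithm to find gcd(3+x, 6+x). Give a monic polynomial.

1

Apply the Euclidean algorithm:
  x+3 = (x+6) + (-3)
  x+6 = (-(1/3)x-2)(-3) + (0)
The last nonzero remainder is the constant -3, so the polynomials are coprime and gcd = 1.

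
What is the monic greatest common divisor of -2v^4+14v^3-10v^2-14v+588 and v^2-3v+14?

v^2-3v+14

Apply the Euclidean algorithm:
  -2v^4+14v^3-10v^2-14v+588 = (-2v^2+8v+42)(v^2-3v+14) + (0)
The last nonzero remainder v^2-3v+14 is already monic.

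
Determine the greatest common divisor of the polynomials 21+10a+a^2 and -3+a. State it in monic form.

Repeated division with remainder:
  a^2+10a+21 = (a+13)(a-3) + (60)
  a-3 = ((1/60)a-1/20)(60) + (0)
The last nonzero remainder is the constant 60, so the polynomials are coprime and gcd = 1.

1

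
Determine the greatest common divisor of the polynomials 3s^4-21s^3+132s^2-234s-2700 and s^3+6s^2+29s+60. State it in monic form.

Euclidean algorithm in ℚ[s]:
  3s^4-21s^3+132s^2-234s-2700 = (3s-39)(s^3+6s^2+29s+60) + (279s^2+717s-360)
  s^3+6s^2+29s+60 = ((1/279)s+319/25947)(279s^2+717s-360) + ((185740/8649)s+185740/2883)
  279s^2+717s-360 = ((2413071/185740)s-51894/9287)((185740/8649)s+185740/2883) + (0)
Last nonzero remainder: (185740/8649)s+185740/2883. Dividing through by 185740/8649 gives the monic gcd s+3.

s+3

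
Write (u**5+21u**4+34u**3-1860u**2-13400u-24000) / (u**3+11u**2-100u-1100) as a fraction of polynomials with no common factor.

Apply the Euclidean algorithm:
  u**5+21u**4+34u**3-1860u**2-13400u-24000 = (u**2+10u+24)(u**3+11u**2-100u-1100) + (-24u**2+2400)
  u**3+11u**2-100u-1100 = (-(1/24)u-11/24)(-24u**2+2400) + (0)
Last nonzero remainder: -24u**2+2400. Dividing through by -24 gives the monic gcd u**2-100.
Cancel u**2-100 from numerator and denominator to get the reduced form.

(u**3+21u**2+134u+240)/(u+11)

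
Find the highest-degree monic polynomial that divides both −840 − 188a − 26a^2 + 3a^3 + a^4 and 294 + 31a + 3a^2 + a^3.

Euclidean algorithm in ℚ[a]:
  a^4 + 3a^3 − 26a^2 − 188a − 840 = (a)(a^3 + 3a^2 + 31a + 294) + (−57a^2 − 482a − 840)
  a^3 + 3a^2 + 31a + 294 = (−(1/57)a + 311/3249)(−57a^2 − 482a − 840) + ((202741/3249)a + 405482/1083)
  −57a^2 − 482a − 840 = (−(185193/202741)a − 64980/28963)((202741/3249)a + 405482/1083) + (0)
Last nonzero remainder: (202741/3249)a + 405482/1083. Dividing through by 202741/3249 gives the monic gcd a + 6.

6 + a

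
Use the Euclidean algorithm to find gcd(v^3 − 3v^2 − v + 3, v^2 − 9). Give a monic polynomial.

Euclidean algorithm in ℚ[v]:
  v^3 − 3v^2 − v + 3 = (v − 3)(v^2 − 9) + (8v − 24)
  v^2 − 9 = ((1/8)v + 3/8)(8v − 24) + (0)
Last nonzero remainder: 8v − 24. Dividing through by 8 gives the monic gcd v − 3.

v − 3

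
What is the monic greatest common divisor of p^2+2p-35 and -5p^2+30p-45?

By polynomial division,
  p^2+2p-35 = (-1/5)(-5p^2+30p-45) + (8p-44)
  -5p^2+30p-45 = (-(5/8)p+5/16)(8p-44) + (-125/4)
  8p-44 = (-(32/125)p+176/125)(-125/4) + (0)
The last nonzero remainder is the constant -125/4, so the polynomials are coprime and gcd = 1.

1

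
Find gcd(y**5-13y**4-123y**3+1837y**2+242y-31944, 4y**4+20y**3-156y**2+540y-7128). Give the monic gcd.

y**2+5y-66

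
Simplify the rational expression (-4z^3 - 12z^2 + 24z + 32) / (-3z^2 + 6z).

(4z^2 + 20z + 16)/(3z)

Repeated division with remainder:
  -4z^3 - 12z^2 + 24z + 32 = ((4/3)z + 20/3)(-3z^2 + 6z) + (-16z + 32)
  -3z^2 + 6z = ((3/16)z)(-16z + 32) + (0)
Last nonzero remainder: -16z + 32. Dividing through by -16 gives the monic gcd z - 2.
Cancel z - 2 from numerator and denominator to get the reduced form.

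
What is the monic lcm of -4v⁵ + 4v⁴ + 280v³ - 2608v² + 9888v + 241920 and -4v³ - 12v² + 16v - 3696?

v⁶ + 10v⁵ - 81v⁴ - 118v³ + 4700v² - 87672v - 665280

Apply the Euclidean algorithm:
  -4v⁵ + 4v⁴ + 280v³ - 2608v² + 9888v + 241920 = (v² - 4v - 54)(-4v³ - 12v² + 16v - 3696) + (504v² - 4032v + 42336)
  -4v³ - 12v² + 16v - 3696 = (-(1/126)v - 11/126)(504v² - 4032v + 42336) + (0)
Last nonzero remainder: 504v² - 4032v + 42336. Dividing through by 504 gives the monic gcd v² - 8v + 84.
Then lcm(f, g) = f·g / gcd(f, g); expanding and making the result monic gives the answer.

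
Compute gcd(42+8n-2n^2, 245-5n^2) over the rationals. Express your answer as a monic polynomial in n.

-7+n

Repeated division with remainder:
  -2n^2+8n+42 = (2/5)(-5n^2+245) + (8n-56)
  -5n^2+245 = (-(5/8)n-35/8)(8n-56) + (0)
Last nonzero remainder: 8n-56. Dividing through by 8 gives the monic gcd n-7.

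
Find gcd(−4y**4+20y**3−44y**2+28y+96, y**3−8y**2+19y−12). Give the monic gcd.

y−3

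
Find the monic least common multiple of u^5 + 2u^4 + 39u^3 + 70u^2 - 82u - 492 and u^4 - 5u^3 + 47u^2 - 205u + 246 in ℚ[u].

Repeated division with remainder:
  u^5 + 2u^4 + 39u^3 + 70u^2 - 82u - 492 = (u + 7)(u^4 - 5u^3 + 47u^2 - 205u + 246) + (27u^3 - 54u^2 + 1107u - 2214)
  u^4 - 5u^3 + 47u^2 - 205u + 246 = ((1/27)u - 1/9)(27u^3 - 54u^2 + 1107u - 2214) + (0)
Last nonzero remainder: 27u^3 - 54u^2 + 1107u - 2214. Dividing through by 27 gives the monic gcd u^3 - 2u^2 + 41u - 82.
Then lcm(f, g) = f·g / gcd(f, g); expanding and making the result monic gives the answer.

u^6 - u^5 + 33u^4 - 47u^3 - 292u^2 - 246u + 1476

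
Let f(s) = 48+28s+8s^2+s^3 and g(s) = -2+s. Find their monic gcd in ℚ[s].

Euclidean algorithm in ℚ[s]:
  s^3+8s^2+28s+48 = (s^2+10s+48)(s-2) + (144)
  s-2 = ((1/144)s-1/72)(144) + (0)
The last nonzero remainder is the constant 144, so the polynomials are coprime and gcd = 1.

1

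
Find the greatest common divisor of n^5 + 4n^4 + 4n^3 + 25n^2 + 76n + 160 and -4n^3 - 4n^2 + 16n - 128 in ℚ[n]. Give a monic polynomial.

Repeated division with remainder:
  n^5 + 4n^4 + 4n^3 + 25n^2 + 76n + 160 = (-(1/4)n^2 - (3/4)n - 5/4)(-4n^3 - 4n^2 + 16n - 128) + (0)
Last nonzero remainder: -4n^3 - 4n^2 + 16n - 128. Dividing through by -4 gives the monic gcd n^3 + n^2 - 4n + 32.

n^3 + n^2 - 4n + 32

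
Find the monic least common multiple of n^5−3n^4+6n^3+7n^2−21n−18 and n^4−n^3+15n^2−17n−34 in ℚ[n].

n^7−3n^6+23n^5−44n^4+81n^3+101n^2−357n−306

Repeated division with remainder:
  n^5−3n^4+6n^3+7n^2−21n−18 = (n−2)(n^4−n^3+15n^2−17n−34) + (−11n^3+54n^2−21n−86)
  n^4−n^3+15n^2−17n−34 = (−(1/11)n−43/121)(−11n^3+54n^2−21n−86) + ((3906/121)n^2−(3906/121)n−7812/121)
  −11n^3+54n^2−21n−86 = (−(1331/3906)n+5203/3906)((3906/121)n^2−(3906/121)n−7812/121) + (0)
Last nonzero remainder: (3906/121)n^2−(3906/121)n−7812/121. Dividing through by 3906/121 gives the monic gcd n^2−n−2.
Then lcm(f, g) = f·g / gcd(f, g); expanding and making the result monic gives the answer.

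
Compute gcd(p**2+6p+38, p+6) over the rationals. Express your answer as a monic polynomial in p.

1

Euclidean algorithm in ℚ[p]:
  p**2+6p+38 = (p)(p+6) + (38)
  p+6 = ((1/38)p+3/19)(38) + (0)
The last nonzero remainder is the constant 38, so the polynomials are coprime and gcd = 1.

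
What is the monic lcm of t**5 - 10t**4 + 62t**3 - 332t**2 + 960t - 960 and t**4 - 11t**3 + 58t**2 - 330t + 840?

Euclidean algorithm in ℚ[t]:
  t**5 - 10t**4 + 62t**3 - 332t**2 + 960t - 960 = (t + 1)(t**4 - 11t**3 + 58t**2 - 330t + 840) + (15t**3 - 60t**2 + 450t - 1800)
  t**4 - 11t**3 + 58t**2 - 330t + 840 = ((1/15)t - 7/15)(15t**3 - 60t**2 + 450t - 1800) + (0)
Last nonzero remainder: 15t**3 - 60t**2 + 450t - 1800. Dividing through by 15 gives the monic gcd t**3 - 4t**2 + 30t - 120.
Then lcm(f, g) = f·g / gcd(f, g); expanding and making the result monic gives the answer.

t**6 - 17t**5 + 132t**4 - 766t**3 + 3284t**2 - 7680t + 6720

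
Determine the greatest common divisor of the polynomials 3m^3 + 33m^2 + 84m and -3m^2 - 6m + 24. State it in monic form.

Repeated division with remainder:
  3m^3 + 33m^2 + 84m = (-m - 9)(-3m^2 - 6m + 24) + (54m + 216)
  -3m^2 - 6m + 24 = (-(1/18)m + 1/9)(54m + 216) + (0)
Last nonzero remainder: 54m + 216. Dividing through by 54 gives the monic gcd m + 4.

m + 4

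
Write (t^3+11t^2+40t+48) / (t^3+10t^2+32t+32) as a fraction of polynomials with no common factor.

(t+3)/(t+2)

Euclidean algorithm in ℚ[t]:
  t^3+11t^2+40t+48 = (t^3+10t^2+32t+32) + (t^2+8t+16)
  t^3+10t^2+32t+32 = (t+2)(t^2+8t+16) + (0)
The last nonzero remainder t^2+8t+16 is already monic.
Cancel t^2+8t+16 from numerator and denominator to get the reduced form.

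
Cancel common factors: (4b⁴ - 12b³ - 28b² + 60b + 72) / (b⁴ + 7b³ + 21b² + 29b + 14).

(4b² - 24b + 36)/(b² + 4b + 7)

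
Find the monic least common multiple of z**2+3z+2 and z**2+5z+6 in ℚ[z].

z**3+6z**2+11z+6

Repeated division with remainder:
  z**2+3z+2 = (z**2+5z+6) + (−2z−4)
  z**2+5z+6 = (−(1/2)z−3/2)(−2z−4) + (0)
Last nonzero remainder: −2z−4. Dividing through by −2 gives the monic gcd z+2.
Then lcm(f, g) = f·g / gcd(f, g); expanding and making the result monic gives the answer.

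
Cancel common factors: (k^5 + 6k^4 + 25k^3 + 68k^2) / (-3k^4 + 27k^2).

Apply the Euclidean algorithm:
  k^5 + 6k^4 + 25k^3 + 68k^2 = (-(1/3)k - 2)(-3k^4 + 27k^2) + (34k^3 + 122k^2)
  -3k^4 + 27k^2 = (-(3/34)k + 183/578)(34k^3 + 122k^2) + (-(3360/289)k^2)
  34k^3 + 122k^2 = (-(4913/1680)k - 17629/1680)(-(3360/289)k^2) + (0)
Last nonzero remainder: -(3360/289)k^2. Dividing through by -3360/289 gives the monic gcd k^2.
Cancel k^2 from numerator and denominator to get the reduced form.

(-k^3 - 6k^2 - 25k - 68)/(3k^2 - 27)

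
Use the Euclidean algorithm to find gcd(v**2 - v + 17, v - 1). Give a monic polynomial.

1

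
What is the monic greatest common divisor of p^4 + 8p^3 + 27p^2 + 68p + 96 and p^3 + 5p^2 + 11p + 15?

Euclidean algorithm in ℚ[p]:
  p^4 + 8p^3 + 27p^2 + 68p + 96 = (p + 3)(p^3 + 5p^2 + 11p + 15) + (p^2 + 20p + 51)
  p^3 + 5p^2 + 11p + 15 = (p − 15)(p^2 + 20p + 51) + (260p + 780)
  p^2 + 20p + 51 = ((1/260)p + 17/260)(260p + 780) + (0)
Last nonzero remainder: 260p + 780. Dividing through by 260 gives the monic gcd p + 3.

p + 3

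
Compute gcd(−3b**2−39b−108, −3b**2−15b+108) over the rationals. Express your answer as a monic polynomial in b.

By polynomial division,
  −3b**2−39b−108 = (−3b**2−15b+108) + (−24b−216)
  −3b**2−15b+108 = ((1/8)b−1/2)(−24b−216) + (0)
Last nonzero remainder: −24b−216. Dividing through by −24 gives the monic gcd b+9.

b+9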